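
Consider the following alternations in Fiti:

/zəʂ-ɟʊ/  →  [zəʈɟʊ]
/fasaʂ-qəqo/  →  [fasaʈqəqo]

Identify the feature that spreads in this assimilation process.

Underlying /ʂ/ is realised as [ʈ] next to /ɟ/; /ɟ/ itself does not change.
The change fricative → stop matches the manner of the following /ɟ/, identifying this as manner assimilation.
The other alternating form patterns the same way: /ʂ/ → [ʈ] before /q/ (fricative → stop, matching a stop) — only manner changes, and always toward the following segment.

manner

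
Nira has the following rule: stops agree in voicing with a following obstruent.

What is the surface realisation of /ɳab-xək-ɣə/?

The rule targets /b/ (voiced bilabial stop), which sits before the trigger /x/ (voiceless).
Changing only its voicing to voiceless gives [p] — the voiceless bilabial stop.
At the second juncture, /k/ likewise becomes [g] adjacent to /ɣ/.

[ɳapxəgɣə]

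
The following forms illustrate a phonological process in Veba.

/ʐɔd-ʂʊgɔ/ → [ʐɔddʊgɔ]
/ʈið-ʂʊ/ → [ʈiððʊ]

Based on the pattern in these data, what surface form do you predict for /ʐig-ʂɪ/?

The data show progressive total assimilation (/ʂ/ → [d] after /d/; /ʂ/ → [ð] after /ð/): in every case the target segment becomes identical to its preceding neighbour, copying more than a single feature.
/ʂ/ is the segment targeted by the rule; it sits immediately after /g/, so it assimilates completely and surfaces as [g].

[ʐiggɪ]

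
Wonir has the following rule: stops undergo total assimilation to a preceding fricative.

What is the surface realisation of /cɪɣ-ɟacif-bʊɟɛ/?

[cɪɣɣaciffʊɟɛ]

/ɟ/ is the segment targeted by the rule; it sits immediately after /ɣ/, so it assimilates completely and surfaces as [ɣ].
At the second juncture, /b/ likewise becomes [f] adjacent to /f/.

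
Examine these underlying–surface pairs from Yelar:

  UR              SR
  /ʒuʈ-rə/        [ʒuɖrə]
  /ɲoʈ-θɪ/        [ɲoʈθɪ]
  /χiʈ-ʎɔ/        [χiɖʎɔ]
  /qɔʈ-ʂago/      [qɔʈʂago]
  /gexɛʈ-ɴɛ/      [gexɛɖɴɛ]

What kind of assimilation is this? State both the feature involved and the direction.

regressive voicing assimilation

Underlying /ʈ/ is realised as [ɖ] next to /r/; /r/ itself does not change.
/ʈ/ is voiceless while /r/ is voiced; the output [ɖ] is voiced, matching the trigger — so the feature that spreads is voicing.
Place and manner are unchanged, so the assimilation is partial, not total.
The other alternating forms pattern the same way: /ʈ/ → [ɖ] before /ʎ/ (voiceless → voiced, matching voiced); /ʈ/ → [ɖ] before /ɴ/ (voiceless → voiced, matching voiced) — only voicing changes, and always toward the following segment.
Nothing changes in [ɲoʈθɪ], [qɔʈʂago]: there the adjacent consonants already agree in voicing (/ʈ/ and /θ/ are both voiceless; /ʈ/ and /ʂ/ are both voiceless), so these forms are consistent with the same rule.
Since the segment that changes precedes the conditioning segment, the assimilation is regressive.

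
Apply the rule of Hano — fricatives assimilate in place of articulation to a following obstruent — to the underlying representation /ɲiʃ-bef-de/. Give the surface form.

[ɲiɸbesde]

/ʃ/ is a voiceless postalveolar fricative. The following trigger /b/ is bilabial, so /ʃ/ must become bilabial as well.
A voiceless bilabial fricative is [ɸ], so the surface segment is [ɸ].
At the second juncture, /f/ likewise becomes [s] adjacent to /d/.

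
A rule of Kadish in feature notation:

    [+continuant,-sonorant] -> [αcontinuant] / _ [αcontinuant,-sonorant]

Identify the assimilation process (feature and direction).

regressive manner assimilation

The shared variable α links the value of [continuant] on the target to that of the neighbouring obstruent. [continuant] distinguishes stops from fricatives — a manner-of-articulation feature — so this is manner assimilation.
Since the environment is written after the underscore, the trigger follows the target; the direction is regressive.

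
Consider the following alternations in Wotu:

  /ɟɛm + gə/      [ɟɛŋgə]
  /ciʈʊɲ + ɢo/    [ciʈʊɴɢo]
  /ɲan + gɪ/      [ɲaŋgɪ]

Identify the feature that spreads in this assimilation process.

place

Comparing underlying and surface forms, /m/ → [ŋ] is the alternation; the neighbouring /g/ is constant.
/m/ is bilabial while /g/ is velar; the output [ŋ] is velar, matching the trigger — so the feature that spreads is place.
The same holds elsewhere in the data: /ɲ/ → [ɴ] before /ɢ/ (palatal → uvular, matching uvular); /n/ → [ŋ] before /g/ (alveolar → velar, matching velar) — only place changes, and always toward the following segment.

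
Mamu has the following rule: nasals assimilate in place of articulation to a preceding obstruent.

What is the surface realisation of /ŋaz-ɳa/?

/ɳ/ is a voiced retroflex nasal. The preceding trigger /z/ is alveolar, so /ɳ/ must become alveolar as well.
Changing only its place to alveolar gives [n] — the voiced alveolar nasal.

[ŋazna]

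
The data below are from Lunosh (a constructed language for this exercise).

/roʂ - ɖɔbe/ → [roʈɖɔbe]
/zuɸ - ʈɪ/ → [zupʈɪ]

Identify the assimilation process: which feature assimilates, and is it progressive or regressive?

regressive manner assimilation

Comparing underlying and surface forms, /ʂ/ → [ʈ] is the alternation; the neighbouring /ɖ/ is constant.
/ʂ/ is a fricative while /ɖ/ is a stop; the output [ʈ] is a stop, matching the trigger — so the feature that spreads is manner.
Place and voice are unchanged, so the assimilation is partial, not total.
The other alternating form patterns the same way: /ɸ/ → [p] before /ʈ/ (fricative → stop, matching a stop) — only manner changes, and always toward the following segment.
The trigger is the following segment, so the direction is regressive (anticipatory).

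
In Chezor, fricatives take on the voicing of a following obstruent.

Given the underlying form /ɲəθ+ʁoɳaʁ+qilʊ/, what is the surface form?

[ɲəðʁoɳaχqilʊ]

/θ/ is a voiceless dental fricative. The following trigger /ʁ/ is voiced, so /θ/ must become voiced as well.
Changing only its voicing to voiced gives [ð] — the voiced dental fricative.
At the second juncture, /ʁ/ likewise becomes [χ] adjacent to /q/.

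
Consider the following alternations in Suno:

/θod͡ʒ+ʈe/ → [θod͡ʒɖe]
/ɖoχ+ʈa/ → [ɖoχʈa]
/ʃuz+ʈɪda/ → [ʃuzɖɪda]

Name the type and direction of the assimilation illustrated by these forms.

The segment that alternates is /ʈ/, which surfaces as [ɖ] when adjacent to /d͡ʒ/.
The change voiceless → voiced matches the voicing of the preceding /d͡ʒ/, identifying this as voicing assimilation.
Place and manner are unchanged, so the assimilation is partial, not total.
Checking the remaining alternation: /ʈ/ → [ɖ] after /z/ (voiceless → voiced, matching voiced) — only voicing changes, and always toward the preceding segment.
Nothing changes in [ɖoχʈa]: there the adjacent consonants already agree in voicing (/ʈ/ and /χ/ are both voiceless), so this form is consistent with the same rule.
The trigger is the preceding segment, so the direction is progressive (perseverative).

progressive voicing assimilation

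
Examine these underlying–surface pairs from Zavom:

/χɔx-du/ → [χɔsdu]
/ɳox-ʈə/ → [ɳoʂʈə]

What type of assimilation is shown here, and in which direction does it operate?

regressive place assimilation

Underlying /x/ is realised as [s] next to /d/; /d/ itself does not change.
The change velar → alveolar matches the place of the following /d/, identifying this as place assimilation.
Manner and voice are unchanged, so the assimilation is partial, not total.
The same holds elsewhere in the data: /x/ → [ʂ] before /ʈ/ (velar → retroflex, matching retroflex) — only place changes, and always toward the following segment.
Since the segment that changes precedes the conditioning segment, the assimilation is regressive.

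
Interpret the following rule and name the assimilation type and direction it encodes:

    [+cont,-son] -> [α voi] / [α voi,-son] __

The shared variable α links the value of [voi] on the target to the same value on the neighbouring segment, so voicing is the feature that assimilates.
Since the environment is written before the underscore, the trigger precedes the target; the direction is progressive.

progressive voicing assimilation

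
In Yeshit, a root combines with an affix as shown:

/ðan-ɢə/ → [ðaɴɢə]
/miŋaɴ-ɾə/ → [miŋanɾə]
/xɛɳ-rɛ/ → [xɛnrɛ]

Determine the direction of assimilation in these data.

The segment that alternates is /n/, which surfaces as [ɴ] when adjacent to /ɢ/.
The change alveolar → uvular matches the place of the following /ɢ/, identifying this as place assimilation.
The same holds elsewhere in the data: /ɴ/ → [n] before /ɾ/ (uvular → alveolar, matching alveolar); /ɳ/ → [n] before /r/ (retroflex → alveolar, matching alveolar) — only place changes, and always toward the following segment.
The trigger is the following segment, so the direction is regressive (anticipatory).

regressive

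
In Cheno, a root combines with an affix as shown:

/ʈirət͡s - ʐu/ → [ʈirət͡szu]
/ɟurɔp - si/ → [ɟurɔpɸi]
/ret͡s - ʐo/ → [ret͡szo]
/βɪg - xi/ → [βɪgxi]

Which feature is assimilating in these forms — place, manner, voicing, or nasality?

place

Underlying /ʐ/ is realised as [z] next to /t͡s/; /t͡s/ itself does not change.
/ʐ/ is retroflex while /t͡s/ is alveolar; the output [z] is alveolar, matching the trigger — so the feature that spreads is place.
The other alternating form patterns the same way: /s/ → [ɸ] after /p/ (alveolar → bilabial, matching bilabial) — only place changes, and always toward the preceding segment.
No alternation appears in [βɪgxi]: there the adjacent consonants already agree in place (/x/ and /g/ are both velar), so this form is consistent with the same rule.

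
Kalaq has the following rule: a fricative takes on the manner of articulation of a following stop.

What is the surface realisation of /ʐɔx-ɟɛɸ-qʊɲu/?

/x/ is a voiceless velar fricative. The following trigger /ɟ/ is a stop, so /x/ must become a stop as well.
A voiceless velar stop is [k], so the surface segment is [k].
The same rule applies at the second boundary: /ɸ/ → [p] next to /q/.

[ʐɔkɟɛpqʊɲu]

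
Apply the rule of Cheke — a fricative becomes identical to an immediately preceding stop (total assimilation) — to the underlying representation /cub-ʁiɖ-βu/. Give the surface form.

/ʁ/ is the segment targeted by the rule; it sits immediately after /b/, so it assimilates completely and surfaces as [b].
The same rule applies at the second boundary: /β/ → [ɖ] next to /ɖ/.

[cubbiɖɖu]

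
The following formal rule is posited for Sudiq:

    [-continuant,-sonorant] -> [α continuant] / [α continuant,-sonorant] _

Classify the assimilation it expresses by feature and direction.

The rule copies [continuant] (continuancy) from the environment onto the target stops; since [±continuant] encodes the stop/fricative manner contrast, the assimilating dimension is manner.
The conditioning segment sits to the left of the focus bar, meaning the trigger precedes the segment that changes — progressive assimilation.

progressive manner assimilation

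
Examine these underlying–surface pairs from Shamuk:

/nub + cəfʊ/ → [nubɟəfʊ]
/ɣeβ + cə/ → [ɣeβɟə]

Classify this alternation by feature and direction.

Comparing underlying and surface forms, /c/ → [ɟ] is the alternation; the neighbouring /b/ is constant.
/c/ is voiceless while /b/ is voiced; the output [ɟ] is voiced, matching the trigger — so the feature that spreads is voicing.
Place and manner are unchanged, so the assimilation is partial, not total.
Checking the remaining alternation: /c/ → [ɟ] after /β/ (voiceless → voiced, matching voiced) — only voicing changes, and always toward the preceding segment.
Since the segment that changes follows the conditioning segment, the assimilation is progressive.

progressive voicing assimilation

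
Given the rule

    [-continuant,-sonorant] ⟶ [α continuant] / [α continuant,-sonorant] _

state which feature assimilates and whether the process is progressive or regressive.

progressive manner assimilation

The shared variable α links the value of [continuant] on the target to that of the neighbouring obstruent. [continuant] distinguishes stops from fricatives — a manner-of-articulation feature — so this is manner assimilation.
Since the environment is written before the underscore, the trigger precedes the target; the direction is progressive.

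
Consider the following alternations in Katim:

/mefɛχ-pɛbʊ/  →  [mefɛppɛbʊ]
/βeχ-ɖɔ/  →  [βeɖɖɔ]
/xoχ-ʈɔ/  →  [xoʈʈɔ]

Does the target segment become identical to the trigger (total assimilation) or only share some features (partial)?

total assimilation

Underlying /χ/ is realised as [p] next to /p/; /p/ itself does not change.
The output [p] is identical to the trigger /p/ — every feature (place, manner, voicing) has been copied — so this is total assimilation.
The other forms behave the same way: /χ/ → [ɖ] before /ɖ/; /χ/ → [ʈ] before /ʈ/ — in each case the output is a copy of the following consonant.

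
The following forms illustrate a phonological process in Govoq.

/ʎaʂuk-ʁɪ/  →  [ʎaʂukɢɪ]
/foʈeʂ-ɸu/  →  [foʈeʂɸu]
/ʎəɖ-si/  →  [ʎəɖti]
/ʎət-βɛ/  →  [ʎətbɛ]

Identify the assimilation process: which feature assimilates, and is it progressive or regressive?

progressive manner assimilation

Comparing underlying and surface forms, /ʁ/ → [ɢ] is the alternation; the neighbouring /k/ is constant.
The change fricative → stop matches the manner of the preceding /k/, identifying this as manner assimilation.
Place and voice are unchanged, so the assimilation is partial, not total.
Checking the remaining alternations: /s/ → [t] after /ɖ/ (fricative → stop, matching a stop); /β/ → [b] after /t/ (fricative → stop, matching a stop) — only manner changes, and always toward the preceding segment.
Nothing changes in [foʈeʂɸu]: there the adjacent consonants already agree in manner (/ɸ/ and /ʂ/ are both fricatives), so this form is consistent with the same rule.
The trigger is the preceding segment, so the direction is progressive (perseverative).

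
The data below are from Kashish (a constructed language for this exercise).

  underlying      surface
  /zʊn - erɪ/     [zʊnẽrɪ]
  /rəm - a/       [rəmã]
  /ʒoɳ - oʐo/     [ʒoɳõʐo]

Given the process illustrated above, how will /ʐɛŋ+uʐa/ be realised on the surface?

[ʐɛŋũʐa]

The data show progressive nasality assimilation (vowel nasalisation): /e/ → [ẽ] after /n/; /a/ → [ã] after /m/; /o/ → [õ] after /ɳ/ — a vowel is nasalised by an immediately preceding nasal consonant.
The vowel /u/ is adjacent to the preceding nasal /ŋ/, so it acquires [+nasal] and surfaces as [ũ].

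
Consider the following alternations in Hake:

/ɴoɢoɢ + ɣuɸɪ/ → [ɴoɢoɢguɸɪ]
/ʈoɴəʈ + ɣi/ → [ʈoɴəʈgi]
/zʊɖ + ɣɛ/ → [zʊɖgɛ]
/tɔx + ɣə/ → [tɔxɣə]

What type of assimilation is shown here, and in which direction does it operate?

progressive manner assimilation

Underlying /ɣ/ is realised as [g] next to /ɢ/; /ɢ/ itself does not change.
The change fricative → stop matches the manner of the preceding /ɢ/, identifying this as manner assimilation.
Place and voice are unchanged, so the assimilation is partial, not total.
The other alternating forms pattern the same way: /ɣ/ → [g] after /ʈ/ (fricative → stop, matching a stop); /ɣ/ → [g] after /ɖ/ (fricative → stop, matching a stop) — only manner changes, and always toward the preceding segment.
Nothing changes in [tɔxɣə]: there the adjacent consonants already agree in manner (/ɣ/ and /x/ are both fricatives), so this form is consistent with the same rule.
The trigger is the preceding segment, so the direction is progressive (perseverative).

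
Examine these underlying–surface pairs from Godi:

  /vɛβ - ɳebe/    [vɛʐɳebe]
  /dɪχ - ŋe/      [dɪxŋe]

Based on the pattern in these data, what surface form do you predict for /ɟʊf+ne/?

[ɟʊsne]

The data show regressive place assimilation: /β/ → [ʐ] before /ɳ/; /χ/ → [x] before /ŋ/. In each pair only place changes, matching the following consonant, while manner and voice stay constant.
/f/ is a voiceless labiodental fricative. The following trigger /n/ is alveolar, so /f/ must become alveolar as well.
The voiceless alveolar fricative is [s], so /f/ → [s].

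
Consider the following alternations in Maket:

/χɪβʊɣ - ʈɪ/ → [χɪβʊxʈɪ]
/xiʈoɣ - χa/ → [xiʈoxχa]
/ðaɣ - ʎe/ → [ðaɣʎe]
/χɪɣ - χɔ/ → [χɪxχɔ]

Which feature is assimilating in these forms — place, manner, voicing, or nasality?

voicing

Comparing underlying and surface forms, /ɣ/ → [x] is the alternation; the neighbouring /ʈ/ is constant.
The change voiced → voiceless matches the voicing of the following /ʈ/, identifying this as voicing assimilation.
The same holds elsewhere in the data: /ɣ/ → [x] before /χ/ (voiced → voiceless, matching voiceless) — only voicing changes, and always toward the following segment.
Nothing changes in [ðaɣʎe]: there the adjacent consonants already agree in voicing (/ɣ/ and /ʎ/ are both voiced), so this form is consistent with the same rule.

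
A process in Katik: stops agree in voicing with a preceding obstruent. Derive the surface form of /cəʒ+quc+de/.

[cəʒɢucte]

/q/ is a voiceless uvular stop. The preceding trigger /ʒ/ is voiced, so /q/ must become voiced as well.
The voiced uvular stop is [ɢ], so /q/ → [ɢ].
The same rule applies at the second boundary: /d/ → [t] next to /c/.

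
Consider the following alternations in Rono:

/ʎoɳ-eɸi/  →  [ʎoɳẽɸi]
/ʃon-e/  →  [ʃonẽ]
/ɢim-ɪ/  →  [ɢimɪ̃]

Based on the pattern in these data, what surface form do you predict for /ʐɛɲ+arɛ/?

The data show progressive nasality assimilation (vowel nasalisation): /e/ → [ẽ] after /ɳ/; /e/ → [ẽ] after /n/; /ɪ/ → [ɪ̃] after /m/ — a vowel is nasalised by an immediately preceding nasal consonant.
/a/ sits next to the nasal /ɲ/ and is therefore nasalised to [ã].

[ʐɛɲãrɛ]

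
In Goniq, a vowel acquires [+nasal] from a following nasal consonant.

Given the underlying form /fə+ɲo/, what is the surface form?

[fə̃ɲo]

/ə/ sits next to the nasal /ɲ/ and is therefore nasalised to [ə̃].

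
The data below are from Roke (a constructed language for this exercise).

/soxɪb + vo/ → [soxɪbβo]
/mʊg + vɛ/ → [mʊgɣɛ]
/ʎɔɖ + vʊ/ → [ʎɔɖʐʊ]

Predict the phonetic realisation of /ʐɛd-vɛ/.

The data show progressive place assimilation: /v/ → [β] after /b/; /v/ → [ɣ] after /g/; /v/ → [ʐ] after /ɖ/. In each pair only place changes, matching the preceding consonant, while manner and voice stay constant.
/v/ is a voiced labiodental fricative. The preceding trigger /d/ is alveolar, so /v/ must become alveolar as well.
A voiced alveolar fricative is [z], so the surface segment is [z].

[ʐɛdzɛ]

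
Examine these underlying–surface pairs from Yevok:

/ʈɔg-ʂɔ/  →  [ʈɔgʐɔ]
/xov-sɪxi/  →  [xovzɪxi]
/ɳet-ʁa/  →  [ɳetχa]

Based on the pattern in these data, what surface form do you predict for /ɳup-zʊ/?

The data show progressive voicing assimilation: /ʂ/ → [ʐ] after /g/; /s/ → [z] after /v/; /ʁ/ → [χ] after /t/. In each pair only voicing changes, matching the preceding consonant, while place and manner stay constant.
/z/ is a voiced alveolar fricative. The preceding trigger /p/ is voiceless, so /z/ must become voiceless as well.
The voiceless alveolar fricative is [s], so /z/ → [s].

[ɳupsʊ]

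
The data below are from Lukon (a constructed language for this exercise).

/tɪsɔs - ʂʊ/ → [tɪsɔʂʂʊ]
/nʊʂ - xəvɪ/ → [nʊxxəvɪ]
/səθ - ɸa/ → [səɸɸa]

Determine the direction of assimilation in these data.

regressive

Comparing underlying and surface forms, /s/ → [ʂ] is the alternation; the neighbouring /ʂ/ is constant.
The output [ʂ] is identical to the trigger /ʂ/ — every feature (place, manner, voicing) has been copied — so this is total assimilation.
The remaining alternations confirm this: /ʂ/ → [x] before /x/; /θ/ → [ɸ] before /ɸ/ — in each case the output is a copy of the following consonant.
Since the segment that changes precedes the conditioning segment, the assimilation is regressive.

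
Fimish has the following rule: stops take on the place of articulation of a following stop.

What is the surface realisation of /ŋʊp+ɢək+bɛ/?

[ŋʊqɢəpbɛ]

/p/ is a voiceless bilabial stop. The following trigger /ɢ/ is uvular, so /p/ must become uvular as well.
The voiceless uvular stop is [q], so /p/ → [q].
At the second juncture, /k/ likewise becomes [p] adjacent to /b/.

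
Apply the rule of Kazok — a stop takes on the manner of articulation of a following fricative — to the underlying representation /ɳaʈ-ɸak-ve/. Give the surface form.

/ʈ/ is a voiceless retroflex stop. The following trigger /ɸ/ is a fricative, so /ʈ/ must become a fricative as well.
The voiceless retroflex fricative is [ʂ], so /ʈ/ → [ʂ].
At the second juncture, /k/ likewise becomes [x] adjacent to /v/.

[ɳaʂɸaxve]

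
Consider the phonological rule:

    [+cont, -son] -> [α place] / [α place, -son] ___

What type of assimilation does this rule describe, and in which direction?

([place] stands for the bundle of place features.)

The rule copies the place features (abbreviated [place]) from the environment onto the target, so the assimilating feature is place.
The conditioning segment sits to the left of the focus bar, meaning the trigger precedes the segment that changes — progressive assimilation.

progressive place assimilation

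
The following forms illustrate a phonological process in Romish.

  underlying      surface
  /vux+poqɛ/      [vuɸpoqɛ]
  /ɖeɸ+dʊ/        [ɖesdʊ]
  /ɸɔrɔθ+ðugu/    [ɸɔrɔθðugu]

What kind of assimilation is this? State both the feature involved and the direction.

Underlying /x/ is realised as [ɸ] next to /p/; /p/ itself does not change.
The change velar → bilabial matches the place of the following /p/, identifying this as place assimilation.
Manner and voice are unchanged, so the assimilation is partial, not total.
The other alternating form patterns the same way: /ɸ/ → [s] before /d/ (bilabial → alveolar, matching alveolar) — only place changes, and always toward the following segment.
No alternation appears in [ɸɔrɔθðugu]: there the adjacent consonants already agree in place (/θ/ and /ð/ are both dental), so this form is consistent with the same rule.
Since the segment that changes precedes the conditioning segment, the assimilation is regressive.

regressive place assimilation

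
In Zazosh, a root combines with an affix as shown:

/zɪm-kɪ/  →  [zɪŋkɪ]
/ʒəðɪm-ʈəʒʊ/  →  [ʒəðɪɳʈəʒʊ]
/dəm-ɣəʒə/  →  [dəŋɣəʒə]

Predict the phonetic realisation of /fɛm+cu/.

[fɛɲcu]

The data show regressive place assimilation: /m/ → [ŋ] before /k/; /m/ → [ɳ] before /ʈ/; /m/ → [ŋ] before /ɣ/. In each pair only place changes, matching the following consonant, while manner and voice stay constant.
The rule targets /m/ (voiced bilabial nasal), which sits before the trigger /c/ (palatal).
The voiced palatal nasal is [ɲ], so /m/ → [ɲ].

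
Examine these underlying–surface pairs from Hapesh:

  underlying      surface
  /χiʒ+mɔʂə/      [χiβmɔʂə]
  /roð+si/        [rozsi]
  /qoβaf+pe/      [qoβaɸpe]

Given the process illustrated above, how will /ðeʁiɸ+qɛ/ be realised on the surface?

The data show regressive place assimilation: /ʒ/ → [β] before /m/; /ð/ → [z] before /s/; /f/ → [ɸ] before /p/. In each pair only place changes, matching the following consonant, while manner and voice stay constant.
The rule targets /ɸ/ (voiceless bilabial fricative), which sits before the trigger /q/ (uvular).
A voiceless uvular fricative is [χ], so the surface segment is [χ].

[ðeʁiχqɛ]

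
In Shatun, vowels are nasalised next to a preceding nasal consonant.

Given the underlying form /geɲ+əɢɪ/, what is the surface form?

[geɲə̃ɢɪ]

/ə/ sits next to the nasal /ɲ/ and is therefore nasalised to [ə̃].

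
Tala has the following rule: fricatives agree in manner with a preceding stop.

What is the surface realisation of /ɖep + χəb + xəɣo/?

[ɖepqəbkəɣo]

The rule targets /χ/ (voiceless uvular fricative), which sits after the trigger /p/ (stop).
Changing only its manner to stop gives [q] — the voiceless uvular stop.
At the second juncture, /x/ likewise becomes [k] adjacent to /b/.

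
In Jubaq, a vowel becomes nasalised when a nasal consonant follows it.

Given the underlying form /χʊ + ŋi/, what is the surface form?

[χʊ̃ŋi]

/ʊ/ sits next to the nasal /ŋ/ and is therefore nasalised to [ʊ̃].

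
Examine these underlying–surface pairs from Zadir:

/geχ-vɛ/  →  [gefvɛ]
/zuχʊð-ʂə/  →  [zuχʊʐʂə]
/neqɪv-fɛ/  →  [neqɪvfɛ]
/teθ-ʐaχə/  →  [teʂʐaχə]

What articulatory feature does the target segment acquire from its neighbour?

The segment that alternates is /χ/, which surfaces as [f] when adjacent to /v/.
/χ/ is uvular while /v/ is labiodental; the output [f] is labiodental, matching the trigger — so the feature that spreads is place.
The same holds elsewhere in the data: /ð/ → [ʐ] before /ʂ/ (dental → retroflex, matching retroflex); /θ/ → [ʂ] before /ʐ/ (dental → retroflex, matching retroflex) — only place changes, and always toward the following segment.
Nothing changes in [neqɪvfɛ]: there the adjacent consonants already agree in place (/v/ and /f/ are both labiodental), so this form is consistent with the same rule.

place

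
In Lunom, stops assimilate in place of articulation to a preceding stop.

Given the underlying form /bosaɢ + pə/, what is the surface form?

[bosaɢqə]

/p/ is a voiceless bilabial stop. The preceding trigger /ɢ/ is uvular, so /p/ must become uvular as well.
The voiceless uvular stop is [q], so /p/ → [q].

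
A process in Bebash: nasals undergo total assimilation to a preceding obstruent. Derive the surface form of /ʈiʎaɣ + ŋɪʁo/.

[ʈiʎaɣɣɪʁo]

/ŋ/ is the segment targeted by the rule; it sits immediately after /ɣ/, so it assimilates completely and surfaces as [ɣ].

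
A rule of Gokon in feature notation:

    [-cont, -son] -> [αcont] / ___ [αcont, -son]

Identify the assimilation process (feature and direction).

The shared variable α links the value of [cont] on the target to that of the neighbouring obstruent. [cont] distinguishes stops from fricatives — a manner-of-articulation feature — so this is manner assimilation.
The conditioning segment sits to the right of the focus bar, meaning the trigger follows the segment that changes — regressive assimilation.

regressive manner assimilation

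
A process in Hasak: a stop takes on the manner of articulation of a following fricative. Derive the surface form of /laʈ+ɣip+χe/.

[laʂɣiɸχe]

/ʈ/ is a voiceless retroflex stop. The following trigger /ɣ/ is a fricative, so /ʈ/ must become a fricative as well.
The voiceless retroflex fricative is [ʂ], so /ʈ/ → [ʂ].
At the second juncture, /p/ likewise becomes [ɸ] adjacent to /χ/.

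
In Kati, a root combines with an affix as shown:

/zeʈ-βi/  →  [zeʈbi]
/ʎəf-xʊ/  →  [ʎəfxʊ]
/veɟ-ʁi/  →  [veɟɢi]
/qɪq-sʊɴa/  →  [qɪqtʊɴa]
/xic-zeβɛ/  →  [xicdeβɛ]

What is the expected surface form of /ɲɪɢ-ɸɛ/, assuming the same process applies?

[ɲɪɢpɛ]

The data show progressive manner assimilation: /β/ → [b] after /ʈ/; /ʁ/ → [ɢ] after /ɟ/; /s/ → [t] after /q/; /z/ → [d] after /c/. In each pair only manner changes, matching the preceding consonant, while place and voice stay constant.
Nothing changes in [ʎəfxʊ]: there the adjacent consonants already agree in manner (/x/ and /f/ are both fricatives), so this form is consistent with the same rule.
/ɸ/ is a voiceless bilabial fricative. The preceding trigger /ɢ/ is a stop, so /ɸ/ must become a stop as well.
The voiceless bilabial stop is [p], so /ɸ/ → [p].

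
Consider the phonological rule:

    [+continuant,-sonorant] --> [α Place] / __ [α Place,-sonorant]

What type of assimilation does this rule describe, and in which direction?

regressive place assimilation

The rule copies the place features (abbreviated [Place]) from the environment onto the target, so the assimilating feature is place.
Since the environment is written after the underscore, the trigger follows the target; the direction is regressive.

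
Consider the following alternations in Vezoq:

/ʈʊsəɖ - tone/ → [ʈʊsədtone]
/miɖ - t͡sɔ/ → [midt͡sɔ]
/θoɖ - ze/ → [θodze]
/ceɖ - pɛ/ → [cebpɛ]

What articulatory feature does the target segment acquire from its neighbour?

The segment that alternates is /ɖ/, which surfaces as [d] when adjacent to /t/.
/ɖ/ is retroflex while /t/ is alveolar; the output [d] is alveolar, matching the trigger — so the feature that spreads is place.
Checking the remaining alternations: /ɖ/ → [d] before /t͡s/ (retroflex → alveolar, matching alveolar); /ɖ/ → [d] before /z/ (retroflex → alveolar, matching alveolar); /ɖ/ → [b] before /p/ (retroflex → bilabial, matching bilabial) — only place changes, and always toward the following segment.

place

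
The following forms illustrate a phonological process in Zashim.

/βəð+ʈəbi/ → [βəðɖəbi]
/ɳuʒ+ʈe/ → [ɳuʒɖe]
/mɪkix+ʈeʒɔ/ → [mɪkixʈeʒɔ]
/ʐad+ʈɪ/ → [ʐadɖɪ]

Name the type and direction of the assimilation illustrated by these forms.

Comparing underlying and surface forms, /ʈ/ → [ɖ] is the alternation; the neighbouring /ð/ is constant.
The change voiceless → voiced matches the voicing of the preceding /ð/, identifying this as voicing assimilation.
Place and manner are unchanged, so the assimilation is partial, not total.
The other alternating forms pattern the same way: /ʈ/ → [ɖ] after /ʒ/ (voiceless → voiced, matching voiced); /ʈ/ → [ɖ] after /d/ (voiceless → voiced, matching voiced) — only voicing changes, and always toward the preceding segment.
No alternation appears in [mɪkixʈeʒɔ]: there the adjacent consonants already agree in voicing (/ʈ/ and /x/ are both voiceless), so this form is consistent with the same rule.
The trigger is the preceding segment, so the direction is progressive (perseverative).

progressive voicing assimilation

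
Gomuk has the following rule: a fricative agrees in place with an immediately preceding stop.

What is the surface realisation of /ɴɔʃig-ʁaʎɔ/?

[ɴɔʃigɣaʎɔ]

The rule targets /ʁ/ (voiced uvular fricative), which sits after the trigger /g/ (velar).
Changing only its place to velar gives [ɣ] — the voiced velar fricative.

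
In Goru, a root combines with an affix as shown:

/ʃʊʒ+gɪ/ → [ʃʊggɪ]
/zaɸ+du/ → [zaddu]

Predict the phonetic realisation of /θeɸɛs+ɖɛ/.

The data show regressive total assimilation (/ʒ/ → [g] before /g/; /ɸ/ → [d] before /d/): in every case the target segment becomes identical to its following neighbour, copying more than a single feature.
/s/ is the segment targeted by the rule; it sits immediately before /ɖ/, so it assimilates completely and surfaces as [ɖ].

[θeɸɛɖɖɛ]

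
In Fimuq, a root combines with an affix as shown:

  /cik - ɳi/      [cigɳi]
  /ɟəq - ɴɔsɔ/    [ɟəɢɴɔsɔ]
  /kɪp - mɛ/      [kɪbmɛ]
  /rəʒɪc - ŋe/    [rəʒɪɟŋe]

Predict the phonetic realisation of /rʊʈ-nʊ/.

The data show regressive voicing assimilation: /k/ → [g] before /ɳ/; /q/ → [ɢ] before /ɴ/; /p/ → [b] before /m/; /c/ → [ɟ] before /ŋ/. In each pair only voicing changes, matching the following consonant, while place and manner stay constant.
The rule targets /ʈ/ (voiceless retroflex stop), which sits before the trigger /n/ (voiced).
A voiced retroflex stop is [ɖ], so the surface segment is [ɖ].

[rʊɖnʊ]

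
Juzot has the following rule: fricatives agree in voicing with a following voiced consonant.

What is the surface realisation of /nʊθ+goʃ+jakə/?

The rule targets /θ/ (voiceless dental fricative), which sits before the trigger /g/ (voiced).
Changing only its voicing to voiced gives [ð] — the voiced dental fricative.
At the second juncture, /ʃ/ likewise becomes [ʒ] adjacent to /j/.

[nʊðgoʒjakə]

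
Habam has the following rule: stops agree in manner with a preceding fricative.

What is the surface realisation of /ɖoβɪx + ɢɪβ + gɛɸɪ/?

[ɖoβɪxʁɪβɣɛɸɪ]

The rule targets /ɢ/ (voiced uvular stop), which sits after the trigger /x/ (fricative).
The voiced uvular fricative is [ʁ], so /ɢ/ → [ʁ].
At the second juncture, /g/ likewise becomes [ɣ] adjacent to /β/.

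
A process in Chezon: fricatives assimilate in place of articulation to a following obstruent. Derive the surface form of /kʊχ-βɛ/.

/χ/ is a voiceless uvular fricative. The following trigger /β/ is bilabial, so /χ/ must become bilabial as well.
A voiceless bilabial fricative is [ɸ], so the surface segment is [ɸ].

[kʊɸβɛ]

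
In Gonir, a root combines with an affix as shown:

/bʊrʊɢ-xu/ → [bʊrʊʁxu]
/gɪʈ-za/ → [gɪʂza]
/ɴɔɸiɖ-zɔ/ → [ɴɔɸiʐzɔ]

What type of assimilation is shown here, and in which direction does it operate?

The segment that alternates is /ɢ/, which surfaces as [ʁ] when adjacent to /x/.
The change stop → fricative matches the manner of the following /x/, identifying this as manner assimilation.
Place and voice are unchanged, so the assimilation is partial, not total.
The other alternating forms pattern the same way: /ʈ/ → [ʂ] before /z/ (stop → fricative, matching a fricative); /ɖ/ → [ʐ] before /z/ (stop → fricative, matching a fricative) — only manner changes, and always toward the following segment.
The trigger is the following segment, so the direction is regressive (anticipatory).

regressive manner assimilation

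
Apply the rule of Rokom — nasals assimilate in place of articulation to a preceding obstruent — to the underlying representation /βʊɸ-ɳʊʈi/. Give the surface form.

[βʊɸmʊʈi]

/ɳ/ is a voiced retroflex nasal. The preceding trigger /ɸ/ is bilabial, so /ɳ/ must become bilabial as well.
The voiced bilabial nasal is [m], so /ɳ/ → [m].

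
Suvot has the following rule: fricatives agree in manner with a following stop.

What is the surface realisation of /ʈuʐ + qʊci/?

[ʈuɖqʊci]

The rule targets /ʐ/ (voiced retroflex fricative), which sits before the trigger /q/ (stop).
The voiced retroflex stop is [ɖ], so /ʐ/ → [ɖ].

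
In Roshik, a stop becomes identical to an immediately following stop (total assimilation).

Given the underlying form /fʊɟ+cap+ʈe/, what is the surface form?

/ɟ/ is the segment targeted by the rule; it sits immediately before /c/, so it assimilates completely and surfaces as [c].
The same rule applies at the second boundary: /p/ → [ʈ] next to /ʈ/.

[fʊccaʈʈe]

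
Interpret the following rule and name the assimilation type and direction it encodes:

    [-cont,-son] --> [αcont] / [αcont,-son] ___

progressive manner assimilation

The rule copies [cont] (continuancy) from the environment onto the target stops; since [±cont] encodes the stop/fricative manner contrast, the assimilating dimension is manner.
Since the environment is written before the underscore, the trigger precedes the target; the direction is progressive.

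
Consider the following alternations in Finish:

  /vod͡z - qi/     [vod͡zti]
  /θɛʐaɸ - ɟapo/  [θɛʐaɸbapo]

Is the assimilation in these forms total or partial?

The segment that alternates is /q/, which surfaces as [t] when adjacent to /d͡z/.
The change uvular → alveolar matches the place of the preceding /d͡z/, identifying this as place assimilation.
Manner and voice are unchanged, so the assimilation is partial, not total.
The other alternating form patterns the same way: /ɟ/ → [b] after /ɸ/ (palatal → bilabial, matching bilabial) — only place changes, and always toward the preceding segment.

partial assimilation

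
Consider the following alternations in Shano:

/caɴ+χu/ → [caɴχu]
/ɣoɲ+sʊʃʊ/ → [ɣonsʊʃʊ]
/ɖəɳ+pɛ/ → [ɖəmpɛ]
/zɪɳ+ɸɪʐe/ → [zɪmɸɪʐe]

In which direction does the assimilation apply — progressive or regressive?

Underlying /ɲ/ is realised as [n] next to /s/; /s/ itself does not change.
The change palatal → alveolar matches the place of the following /s/, identifying this as place assimilation.
The same holds elsewhere in the data: /ɳ/ → [m] before /p/ (retroflex → bilabial, matching bilabial); /ɳ/ → [m] before /ɸ/ (retroflex → bilabial, matching bilabial) — only place changes, and always toward the following segment.
No alternation appears in [caɴχu]: there the adjacent consonants already agree in place (/ɴ/ and /χ/ are both uvular), so this form is consistent with the same rule.
Since the segment that changes precedes the conditioning segment, the assimilation is regressive.

regressive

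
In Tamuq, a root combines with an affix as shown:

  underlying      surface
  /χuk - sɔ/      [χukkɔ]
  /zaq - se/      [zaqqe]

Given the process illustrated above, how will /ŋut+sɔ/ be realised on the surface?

The data show progressive total assimilation (/s/ → [k] after /k/; /s/ → [q] after /q/): in every case the target segment becomes identical to its preceding neighbour, copying more than a single feature.
/s/ is the segment targeted by the rule; it sits immediately after /t/, so it assimilates completely and surfaces as [t].

[ŋuttɔ]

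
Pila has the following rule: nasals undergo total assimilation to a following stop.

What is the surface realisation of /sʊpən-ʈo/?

[sʊpəʈʈo]

/n/ is the segment targeted by the rule; it sits immediately before /ʈ/, so it assimilates completely and surfaces as [ʈ].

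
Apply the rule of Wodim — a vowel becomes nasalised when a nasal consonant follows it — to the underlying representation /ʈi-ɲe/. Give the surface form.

/i/ sits next to the nasal /ɲ/ and is therefore nasalised to [ĩ].

[ʈĩɲe]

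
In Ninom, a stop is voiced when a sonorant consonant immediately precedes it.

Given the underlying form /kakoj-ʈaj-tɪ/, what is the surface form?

The rule targets /ʈ/ (voiceless retroflex stop), which sits after the trigger /j/ (voiced).
Changing only its voicing to voiced gives [ɖ] — the voiced retroflex stop.
The same rule applies at the second boundary: /t/ → [d] next to /j/.

[kakojɖajdɪ]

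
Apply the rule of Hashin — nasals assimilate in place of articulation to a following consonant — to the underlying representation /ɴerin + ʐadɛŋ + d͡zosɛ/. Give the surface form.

[ɴeriɳʐadɛnd͡zosɛ]

The rule targets /n/ (voiced alveolar nasal), which sits before the trigger /ʐ/ (retroflex).
Changing only its place to retroflex gives [ɳ] — the voiced retroflex nasal.
The same rule applies at the second boundary: /ŋ/ → [n] next to /d͡z/.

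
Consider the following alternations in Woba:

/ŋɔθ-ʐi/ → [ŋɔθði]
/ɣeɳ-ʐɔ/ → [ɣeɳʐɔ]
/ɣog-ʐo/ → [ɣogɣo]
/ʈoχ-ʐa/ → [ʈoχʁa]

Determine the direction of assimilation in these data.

progressive

Comparing underlying and surface forms, /ʐ/ → [ð] is the alternation; the neighbouring /θ/ is constant.
The change retroflex → dental matches the place of the preceding /θ/, identifying this as place assimilation.
The other alternating forms pattern the same way: /ʐ/ → [ɣ] after /g/ (retroflex → velar, matching velar); /ʐ/ → [ʁ] after /χ/ (retroflex → uvular, matching uvular) — only place changes, and always toward the preceding segment.
No alternation appears in [ɣeɳʐɔ]: there the adjacent consonants already agree in place (/ʐ/ and /ɳ/ are both retroflex), so this form is consistent with the same rule.
Since the segment that changes follows the conditioning segment, the assimilation is progressive.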